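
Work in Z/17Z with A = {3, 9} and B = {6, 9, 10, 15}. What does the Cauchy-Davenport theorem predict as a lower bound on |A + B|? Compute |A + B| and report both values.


Cauchy-Davenport: |A + B| ≥ min(p, |A| + |B| - 1) for A, B nonempty in Z/pZ.
|A| = 2, |B| = 4, p = 17.
CD lower bound = min(17, 2 + 4 - 1) = min(17, 5) = 5.
Compute A + B mod 17 directly:
a = 3: 3+6=9, 3+9=12, 3+10=13, 3+15=1
a = 9: 9+6=15, 9+9=1, 9+10=2, 9+15=7
A + B = {1, 2, 7, 9, 12, 13, 15}, so |A + B| = 7.
Verify: 7 ≥ 5? Yes ✓.

CD lower bound = 5, actual |A + B| = 7.


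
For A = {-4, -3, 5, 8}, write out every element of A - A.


A - A = {a - a' : a, a' ∈ A}.
Compute a - a' for each ordered pair (a, a'):
a = -4: -4--4=0, -4--3=-1, -4-5=-9, -4-8=-12
a = -3: -3--4=1, -3--3=0, -3-5=-8, -3-8=-11
a = 5: 5--4=9, 5--3=8, 5-5=0, 5-8=-3
a = 8: 8--4=12, 8--3=11, 8-5=3, 8-8=0
Collecting distinct values (and noting 0 appears from a-a):
A - A = {-12, -11, -9, -8, -3, -1, 0, 1, 3, 8, 9, 11, 12}
|A - A| = 13

A - A = {-12, -11, -9, -8, -3, -1, 0, 1, 3, 8, 9, 11, 12}


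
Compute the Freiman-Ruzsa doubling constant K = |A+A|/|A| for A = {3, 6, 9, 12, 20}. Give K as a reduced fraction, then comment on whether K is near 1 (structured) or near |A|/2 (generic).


|A| = 5.
Compute A + A by enumerating all 25 pairs.
A + A = {6, 9, 12, 15, 18, 21, 23, 24, 26, 29, 32, 40}, so |A + A| = 12.
K = |A + A| / |A| = 12/5 (already in lowest terms) ≈ 2.4000.
Reference: AP of size 5 gives K = 9/5 ≈ 1.8000; a fully generic set of size 5 gives K ≈ 3.0000.

|A| = 5, |A + A| = 12, K = 12/5.


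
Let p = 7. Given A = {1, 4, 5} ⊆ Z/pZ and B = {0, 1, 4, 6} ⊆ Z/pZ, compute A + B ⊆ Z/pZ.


Work in Z/7Z: reduce every sum a + b modulo 7.
Enumerate all 12 pairs:
a = 1: 1+0=1, 1+1=2, 1+4=5, 1+6=0
a = 4: 4+0=4, 4+1=5, 4+4=1, 4+6=3
a = 5: 5+0=5, 5+1=6, 5+4=2, 5+6=4
Distinct residues collected: {0, 1, 2, 3, 4, 5, 6}
|A + B| = 7 (out of 7 total residues).

A + B = {0, 1, 2, 3, 4, 5, 6}


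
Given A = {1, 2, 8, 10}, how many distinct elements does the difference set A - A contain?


A - A = {a - a' : a, a' ∈ A}; |A| = 4.
Bounds: 2|A|-1 ≤ |A - A| ≤ |A|² - |A| + 1, i.e. 7 ≤ |A - A| ≤ 13.
Note: 0 ∈ A - A always (from a - a). The set is symmetric: if d ∈ A - A then -d ∈ A - A.
Enumerate nonzero differences d = a - a' with a > a' (then include -d):
Positive differences: {1, 2, 6, 7, 8, 9}
Full difference set: {0} ∪ (positive diffs) ∪ (negative diffs).
|A - A| = 1 + 2·6 = 13 (matches direct enumeration: 13).

|A - A| = 13


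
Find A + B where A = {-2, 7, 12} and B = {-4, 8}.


A + B = {a + b : a ∈ A, b ∈ B}.
Enumerate all |A|·|B| = 3·2 = 6 pairs (a, b) and collect distinct sums.
a = -2: -2+-4=-6, -2+8=6
a = 7: 7+-4=3, 7+8=15
a = 12: 12+-4=8, 12+8=20
Collecting distinct sums: A + B = {-6, 3, 6, 8, 15, 20}
|A + B| = 6

A + B = {-6, 3, 6, 8, 15, 20}


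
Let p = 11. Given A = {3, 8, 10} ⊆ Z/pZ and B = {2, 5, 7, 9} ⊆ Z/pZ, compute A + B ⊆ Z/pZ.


Work in Z/11Z: reduce every sum a + b modulo 11.
Enumerate all 12 pairs:
a = 3: 3+2=5, 3+5=8, 3+7=10, 3+9=1
a = 8: 8+2=10, 8+5=2, 8+7=4, 8+9=6
a = 10: 10+2=1, 10+5=4, 10+7=6, 10+9=8
Distinct residues collected: {1, 2, 4, 5, 6, 8, 10}
|A + B| = 7 (out of 11 total residues).

A + B = {1, 2, 4, 5, 6, 8, 10}


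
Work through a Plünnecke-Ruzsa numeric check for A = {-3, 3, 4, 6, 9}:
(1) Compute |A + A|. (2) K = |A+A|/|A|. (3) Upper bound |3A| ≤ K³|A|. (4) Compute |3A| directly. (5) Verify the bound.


|A| = 5.
Step 1: Compute A + A by enumerating all 25 pairs.
A + A = {-6, 0, 1, 3, 6, 7, 8, 9, 10, 12, 13, 15, 18}, so |A + A| = 13.
Step 2: Doubling constant K = |A + A|/|A| = 13/5 = 13/5 ≈ 2.6000.
Step 3: Plünnecke-Ruzsa gives |3A| ≤ K³·|A| = (2.6000)³ · 5 ≈ 87.8800.
Step 4: Compute 3A = A + A + A directly by enumerating all triples (a,b,c) ∈ A³; |3A| = 24.
Step 5: Check 24 ≤ 87.8800? Yes ✓.

K = 13/5, Plünnecke-Ruzsa bound K³|A| ≈ 87.8800, |3A| = 24, inequality holds.


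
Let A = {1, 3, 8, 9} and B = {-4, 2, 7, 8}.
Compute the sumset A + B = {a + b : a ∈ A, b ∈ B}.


A + B = {a + b : a ∈ A, b ∈ B}.
Enumerate all |A|·|B| = 4·4 = 16 pairs (a, b) and collect distinct sums.
a = 1: 1+-4=-3, 1+2=3, 1+7=8, 1+8=9
a = 3: 3+-4=-1, 3+2=5, 3+7=10, 3+8=11
a = 8: 8+-4=4, 8+2=10, 8+7=15, 8+8=16
a = 9: 9+-4=5, 9+2=11, 9+7=16, 9+8=17
Collecting distinct sums: A + B = {-3, -1, 3, 4, 5, 8, 9, 10, 11, 15, 16, 17}
|A + B| = 12

A + B = {-3, -1, 3, 4, 5, 8, 9, 10, 11, 15, 16, 17}


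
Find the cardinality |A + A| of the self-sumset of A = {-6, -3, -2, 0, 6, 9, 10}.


A + A = {a + a' : a, a' ∈ A}; |A| = 7.
General bounds: 2|A| - 1 ≤ |A + A| ≤ |A|(|A|+1)/2, i.e. 13 ≤ |A + A| ≤ 28.
Lower bound 2|A|-1 is attained iff A is an arithmetic progression.
Enumerate sums a + a' for a ≤ a' (symmetric, so this suffices):
a = -6: -6+-6=-12, -6+-3=-9, -6+-2=-8, -6+0=-6, -6+6=0, -6+9=3, -6+10=4
a = -3: -3+-3=-6, -3+-2=-5, -3+0=-3, -3+6=3, -3+9=6, -3+10=7
a = -2: -2+-2=-4, -2+0=-2, -2+6=4, -2+9=7, -2+10=8
a = 0: 0+0=0, 0+6=6, 0+9=9, 0+10=10
a = 6: 6+6=12, 6+9=15, 6+10=16
a = 9: 9+9=18, 9+10=19
a = 10: 10+10=20
Distinct sums: {-12, -9, -8, -6, -5, -4, -3, -2, 0, 3, 4, 6, 7, 8, 9, 10, 12, 15, 16, 18, 19, 20}
|A + A| = 22

|A + A| = 22


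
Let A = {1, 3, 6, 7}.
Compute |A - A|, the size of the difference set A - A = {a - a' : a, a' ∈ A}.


A - A = {a - a' : a, a' ∈ A}; |A| = 4.
Bounds: 2|A|-1 ≤ |A - A| ≤ |A|² - |A| + 1, i.e. 7 ≤ |A - A| ≤ 13.
Note: 0 ∈ A - A always (from a - a). The set is symmetric: if d ∈ A - A then -d ∈ A - A.
Enumerate nonzero differences d = a - a' with a > a' (then include -d):
Positive differences: {1, 2, 3, 4, 5, 6}
Full difference set: {0} ∪ (positive diffs) ∪ (negative diffs).
|A - A| = 1 + 2·6 = 13 (matches direct enumeration: 13).

|A - A| = 13


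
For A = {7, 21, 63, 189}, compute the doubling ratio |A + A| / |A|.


|A| = 4.
Compute A + A by enumerating all 16 pairs.
A + A = {14, 28, 42, 70, 84, 126, 196, 210, 252, 378}, so |A + A| = 10.
K = |A + A| / |A| = 10/4 = 5/2 ≈ 2.5000.
Reference: AP of size 4 gives K = 7/4 ≈ 1.7500; a fully generic set of size 4 gives K ≈ 2.5000.

|A| = 4, |A + A| = 10, K = 10/4 = 5/2.


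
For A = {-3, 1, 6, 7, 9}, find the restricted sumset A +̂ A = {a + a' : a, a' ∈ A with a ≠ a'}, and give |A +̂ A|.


Restricted sumset: A +̂ A = {a + a' : a ∈ A, a' ∈ A, a ≠ a'}.
Equivalently, take A + A and drop any sum 2a that is achievable ONLY as a + a for a ∈ A (i.e. sums representable only with equal summands).
Enumerate pairs (a, a') with a < a' (symmetric, so each unordered pair gives one sum; this covers all a ≠ a'):
  -3 + 1 = -2
  -3 + 6 = 3
  -3 + 7 = 4
  -3 + 9 = 6
  1 + 6 = 7
  1 + 7 = 8
  1 + 9 = 10
  6 + 7 = 13
  6 + 9 = 15
  7 + 9 = 16
Collected distinct sums: {-2, 3, 4, 6, 7, 8, 10, 13, 15, 16}
|A +̂ A| = 10
(Reference bound: |A +̂ A| ≥ 2|A| - 3 for |A| ≥ 2, with |A| = 5 giving ≥ 7.)

|A +̂ A| = 10


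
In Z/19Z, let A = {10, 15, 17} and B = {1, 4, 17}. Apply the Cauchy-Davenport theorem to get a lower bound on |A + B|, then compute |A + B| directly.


Cauchy-Davenport: |A + B| ≥ min(p, |A| + |B| - 1) for A, B nonempty in Z/pZ.
|A| = 3, |B| = 3, p = 19.
CD lower bound = min(19, 3 + 3 - 1) = min(19, 5) = 5.
Compute A + B mod 19 directly:
a = 10: 10+1=11, 10+4=14, 10+17=8
a = 15: 15+1=16, 15+4=0, 15+17=13
a = 17: 17+1=18, 17+4=2, 17+17=15
A + B = {0, 2, 8, 11, 13, 14, 15, 16, 18}, so |A + B| = 9.
Verify: 9 ≥ 5? Yes ✓.

CD lower bound = 5, actual |A + B| = 9.


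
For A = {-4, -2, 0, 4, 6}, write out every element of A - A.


A - A = {a - a' : a, a' ∈ A}.
Compute a - a' for each ordered pair (a, a'):
a = -4: -4--4=0, -4--2=-2, -4-0=-4, -4-4=-8, -4-6=-10
a = -2: -2--4=2, -2--2=0, -2-0=-2, -2-4=-6, -2-6=-8
a = 0: 0--4=4, 0--2=2, 0-0=0, 0-4=-4, 0-6=-6
a = 4: 4--4=8, 4--2=6, 4-0=4, 4-4=0, 4-6=-2
a = 6: 6--4=10, 6--2=8, 6-0=6, 6-4=2, 6-6=0
Collecting distinct values (and noting 0 appears from a-a):
A - A = {-10, -8, -6, -4, -2, 0, 2, 4, 6, 8, 10}
|A - A| = 11

A - A = {-10, -8, -6, -4, -2, 0, 2, 4, 6, 8, 10}


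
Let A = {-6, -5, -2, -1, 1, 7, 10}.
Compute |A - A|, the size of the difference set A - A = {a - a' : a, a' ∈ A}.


A - A = {a - a' : a, a' ∈ A}; |A| = 7.
Bounds: 2|A|-1 ≤ |A - A| ≤ |A|² - |A| + 1, i.e. 13 ≤ |A - A| ≤ 43.
Note: 0 ∈ A - A always (from a - a). The set is symmetric: if d ∈ A - A then -d ∈ A - A.
Enumerate nonzero differences d = a - a' with a > a' (then include -d):
Positive differences: {1, 2, 3, 4, 5, 6, 7, 8, 9, 11, 12, 13, 15, 16}
Full difference set: {0} ∪ (positive diffs) ∪ (negative diffs).
|A - A| = 1 + 2·14 = 29 (matches direct enumeration: 29).

|A - A| = 29


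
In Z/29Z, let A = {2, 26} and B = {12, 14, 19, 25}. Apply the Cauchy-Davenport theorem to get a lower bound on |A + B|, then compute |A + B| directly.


Cauchy-Davenport: |A + B| ≥ min(p, |A| + |B| - 1) for A, B nonempty in Z/pZ.
|A| = 2, |B| = 4, p = 29.
CD lower bound = min(29, 2 + 4 - 1) = min(29, 5) = 5.
Compute A + B mod 29 directly:
a = 2: 2+12=14, 2+14=16, 2+19=21, 2+25=27
a = 26: 26+12=9, 26+14=11, 26+19=16, 26+25=22
A + B = {9, 11, 14, 16, 21, 22, 27}, so |A + B| = 7.
Verify: 7 ≥ 5? Yes ✓.

CD lower bound = 5, actual |A + B| = 7.


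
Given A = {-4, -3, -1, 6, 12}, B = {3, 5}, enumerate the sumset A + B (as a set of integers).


A + B = {a + b : a ∈ A, b ∈ B}.
Enumerate all |A|·|B| = 5·2 = 10 pairs (a, b) and collect distinct sums.
a = -4: -4+3=-1, -4+5=1
a = -3: -3+3=0, -3+5=2
a = -1: -1+3=2, -1+5=4
a = 6: 6+3=9, 6+5=11
a = 12: 12+3=15, 12+5=17
Collecting distinct sums: A + B = {-1, 0, 1, 2, 4, 9, 11, 15, 17}
|A + B| = 9

A + B = {-1, 0, 1, 2, 4, 9, 11, 15, 17}


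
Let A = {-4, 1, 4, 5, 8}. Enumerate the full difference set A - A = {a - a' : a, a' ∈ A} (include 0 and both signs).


A - A = {a - a' : a, a' ∈ A}.
Compute a - a' for each ordered pair (a, a'):
a = -4: -4--4=0, -4-1=-5, -4-4=-8, -4-5=-9, -4-8=-12
a = 1: 1--4=5, 1-1=0, 1-4=-3, 1-5=-4, 1-8=-7
a = 4: 4--4=8, 4-1=3, 4-4=0, 4-5=-1, 4-8=-4
a = 5: 5--4=9, 5-1=4, 5-4=1, 5-5=0, 5-8=-3
a = 8: 8--4=12, 8-1=7, 8-4=4, 8-5=3, 8-8=0
Collecting distinct values (and noting 0 appears from a-a):
A - A = {-12, -9, -8, -7, -5, -4, -3, -1, 0, 1, 3, 4, 5, 7, 8, 9, 12}
|A - A| = 17

A - A = {-12, -9, -8, -7, -5, -4, -3, -1, 0, 1, 3, 4, 5, 7, 8, 9, 12}


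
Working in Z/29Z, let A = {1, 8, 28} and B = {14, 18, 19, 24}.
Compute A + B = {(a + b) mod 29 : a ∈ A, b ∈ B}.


Work in Z/29Z: reduce every sum a + b modulo 29.
Enumerate all 12 pairs:
a = 1: 1+14=15, 1+18=19, 1+19=20, 1+24=25
a = 8: 8+14=22, 8+18=26, 8+19=27, 8+24=3
a = 28: 28+14=13, 28+18=17, 28+19=18, 28+24=23
Distinct residues collected: {3, 13, 15, 17, 18, 19, 20, 22, 23, 25, 26, 27}
|A + B| = 12 (out of 29 total residues).

A + B = {3, 13, 15, 17, 18, 19, 20, 22, 23, 25, 26, 27}


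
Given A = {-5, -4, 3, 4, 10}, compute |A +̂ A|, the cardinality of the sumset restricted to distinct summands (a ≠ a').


Restricted sumset: A +̂ A = {a + a' : a ∈ A, a' ∈ A, a ≠ a'}.
Equivalently, take A + A and drop any sum 2a that is achievable ONLY as a + a for a ∈ A (i.e. sums representable only with equal summands).
Enumerate pairs (a, a') with a < a' (symmetric, so each unordered pair gives one sum; this covers all a ≠ a'):
  -5 + -4 = -9
  -5 + 3 = -2
  -5 + 4 = -1
  -5 + 10 = 5
  -4 + 3 = -1
  -4 + 4 = 0
  -4 + 10 = 6
  3 + 4 = 7
  3 + 10 = 13
  4 + 10 = 14
Collected distinct sums: {-9, -2, -1, 0, 5, 6, 7, 13, 14}
|A +̂ A| = 9
(Reference bound: |A +̂ A| ≥ 2|A| - 3 for |A| ≥ 2, with |A| = 5 giving ≥ 7.)

|A +̂ A| = 9


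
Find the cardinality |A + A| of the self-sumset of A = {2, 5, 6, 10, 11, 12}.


A + A = {a + a' : a, a' ∈ A}; |A| = 6.
General bounds: 2|A| - 1 ≤ |A + A| ≤ |A|(|A|+1)/2, i.e. 11 ≤ |A + A| ≤ 21.
Lower bound 2|A|-1 is attained iff A is an arithmetic progression.
Enumerate sums a + a' for a ≤ a' (symmetric, so this suffices):
a = 2: 2+2=4, 2+5=7, 2+6=8, 2+10=12, 2+11=13, 2+12=14
a = 5: 5+5=10, 5+6=11, 5+10=15, 5+11=16, 5+12=17
a = 6: 6+6=12, 6+10=16, 6+11=17, 6+12=18
a = 10: 10+10=20, 10+11=21, 10+12=22
a = 11: 11+11=22, 11+12=23
a = 12: 12+12=24
Distinct sums: {4, 7, 8, 10, 11, 12, 13, 14, 15, 16, 17, 18, 20, 21, 22, 23, 24}
|A + A| = 17

|A + A| = 17


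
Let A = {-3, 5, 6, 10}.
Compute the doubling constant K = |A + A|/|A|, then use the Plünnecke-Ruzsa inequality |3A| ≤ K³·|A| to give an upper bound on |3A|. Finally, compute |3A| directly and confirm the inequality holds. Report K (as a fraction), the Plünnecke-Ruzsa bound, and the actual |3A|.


|A| = 4.
Step 1: Compute A + A by enumerating all 16 pairs.
A + A = {-6, 2, 3, 7, 10, 11, 12, 15, 16, 20}, so |A + A| = 10.
Step 2: Doubling constant K = |A + A|/|A| = 10/4 = 10/4 ≈ 2.5000.
Step 3: Plünnecke-Ruzsa gives |3A| ≤ K³·|A| = (2.5000)³ · 4 ≈ 62.5000.
Step 4: Compute 3A = A + A + A directly by enumerating all triples (a,b,c) ∈ A³; |3A| = 19.
Step 5: Check 19 ≤ 62.5000? Yes ✓.

K = 10/4, Plünnecke-Ruzsa bound K³|A| ≈ 62.5000, |3A| = 19, inequality holds.


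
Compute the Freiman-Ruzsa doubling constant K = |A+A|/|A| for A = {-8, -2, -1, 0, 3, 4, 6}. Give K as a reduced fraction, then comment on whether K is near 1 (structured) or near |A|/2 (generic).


|A| = 7.
Compute A + A by enumerating all 49 pairs.
A + A = {-16, -10, -9, -8, -5, -4, -3, -2, -1, 0, 1, 2, 3, 4, 5, 6, 7, 8, 9, 10, 12}, so |A + A| = 21.
K = |A + A| / |A| = 21/7 = 3/1 ≈ 3.0000.
Reference: AP of size 7 gives K = 13/7 ≈ 1.8571; a fully generic set of size 7 gives K ≈ 4.0000.

|A| = 7, |A + A| = 21, K = 21/7 = 3/1.


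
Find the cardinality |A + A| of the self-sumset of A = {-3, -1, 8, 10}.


A + A = {a + a' : a, a' ∈ A}; |A| = 4.
General bounds: 2|A| - 1 ≤ |A + A| ≤ |A|(|A|+1)/2, i.e. 7 ≤ |A + A| ≤ 10.
Lower bound 2|A|-1 is attained iff A is an arithmetic progression.
Enumerate sums a + a' for a ≤ a' (symmetric, so this suffices):
a = -3: -3+-3=-6, -3+-1=-4, -3+8=5, -3+10=7
a = -1: -1+-1=-2, -1+8=7, -1+10=9
a = 8: 8+8=16, 8+10=18
a = 10: 10+10=20
Distinct sums: {-6, -4, -2, 5, 7, 9, 16, 18, 20}
|A + A| = 9

|A + A| = 9


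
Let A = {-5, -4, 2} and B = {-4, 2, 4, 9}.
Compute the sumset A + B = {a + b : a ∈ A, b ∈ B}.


A + B = {a + b : a ∈ A, b ∈ B}.
Enumerate all |A|·|B| = 3·4 = 12 pairs (a, b) and collect distinct sums.
a = -5: -5+-4=-9, -5+2=-3, -5+4=-1, -5+9=4
a = -4: -4+-4=-8, -4+2=-2, -4+4=0, -4+9=5
a = 2: 2+-4=-2, 2+2=4, 2+4=6, 2+9=11
Collecting distinct sums: A + B = {-9, -8, -3, -2, -1, 0, 4, 5, 6, 11}
|A + B| = 10

A + B = {-9, -8, -3, -2, -1, 0, 4, 5, 6, 11}


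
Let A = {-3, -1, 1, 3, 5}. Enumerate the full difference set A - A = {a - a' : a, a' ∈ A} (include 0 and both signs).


A - A = {a - a' : a, a' ∈ A}.
Compute a - a' for each ordered pair (a, a'):
a = -3: -3--3=0, -3--1=-2, -3-1=-4, -3-3=-6, -3-5=-8
a = -1: -1--3=2, -1--1=0, -1-1=-2, -1-3=-4, -1-5=-6
a = 1: 1--3=4, 1--1=2, 1-1=0, 1-3=-2, 1-5=-4
a = 3: 3--3=6, 3--1=4, 3-1=2, 3-3=0, 3-5=-2
a = 5: 5--3=8, 5--1=6, 5-1=4, 5-3=2, 5-5=0
Collecting distinct values (and noting 0 appears from a-a):
A - A = {-8, -6, -4, -2, 0, 2, 4, 6, 8}
|A - A| = 9

A - A = {-8, -6, -4, -2, 0, 2, 4, 6, 8}


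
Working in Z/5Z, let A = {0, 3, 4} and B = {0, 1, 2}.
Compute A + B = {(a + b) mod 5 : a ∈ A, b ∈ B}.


Work in Z/5Z: reduce every sum a + b modulo 5.
Enumerate all 9 pairs:
a = 0: 0+0=0, 0+1=1, 0+2=2
a = 3: 3+0=3, 3+1=4, 3+2=0
a = 4: 4+0=4, 4+1=0, 4+2=1
Distinct residues collected: {0, 1, 2, 3, 4}
|A + B| = 5 (out of 5 total residues).

A + B = {0, 1, 2, 3, 4}


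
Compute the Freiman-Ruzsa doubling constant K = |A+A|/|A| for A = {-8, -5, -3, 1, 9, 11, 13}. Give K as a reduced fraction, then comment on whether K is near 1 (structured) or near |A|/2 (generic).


|A| = 7.
Compute A + A by enumerating all 49 pairs.
A + A = {-16, -13, -11, -10, -8, -7, -6, -4, -2, 1, 2, 3, 4, 5, 6, 8, 10, 12, 14, 18, 20, 22, 24, 26}, so |A + A| = 24.
K = |A + A| / |A| = 24/7 (already in lowest terms) ≈ 3.4286.
Reference: AP of size 7 gives K = 13/7 ≈ 1.8571; a fully generic set of size 7 gives K ≈ 4.0000.

|A| = 7, |A + A| = 24, K = 24/7.


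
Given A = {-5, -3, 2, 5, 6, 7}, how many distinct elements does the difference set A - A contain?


A - A = {a - a' : a, a' ∈ A}; |A| = 6.
Bounds: 2|A|-1 ≤ |A - A| ≤ |A|² - |A| + 1, i.e. 11 ≤ |A - A| ≤ 31.
Note: 0 ∈ A - A always (from a - a). The set is symmetric: if d ∈ A - A then -d ∈ A - A.
Enumerate nonzero differences d = a - a' with a > a' (then include -d):
Positive differences: {1, 2, 3, 4, 5, 7, 8, 9, 10, 11, 12}
Full difference set: {0} ∪ (positive diffs) ∪ (negative diffs).
|A - A| = 1 + 2·11 = 23 (matches direct enumeration: 23).

|A - A| = 23


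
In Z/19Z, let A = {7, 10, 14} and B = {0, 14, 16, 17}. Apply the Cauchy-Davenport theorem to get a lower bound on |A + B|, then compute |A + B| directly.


Cauchy-Davenport: |A + B| ≥ min(p, |A| + |B| - 1) for A, B nonempty in Z/pZ.
|A| = 3, |B| = 4, p = 19.
CD lower bound = min(19, 3 + 4 - 1) = min(19, 6) = 6.
Compute A + B mod 19 directly:
a = 7: 7+0=7, 7+14=2, 7+16=4, 7+17=5
a = 10: 10+0=10, 10+14=5, 10+16=7, 10+17=8
a = 14: 14+0=14, 14+14=9, 14+16=11, 14+17=12
A + B = {2, 4, 5, 7, 8, 9, 10, 11, 12, 14}, so |A + B| = 10.
Verify: 10 ≥ 6? Yes ✓.

CD lower bound = 6, actual |A + B| = 10.


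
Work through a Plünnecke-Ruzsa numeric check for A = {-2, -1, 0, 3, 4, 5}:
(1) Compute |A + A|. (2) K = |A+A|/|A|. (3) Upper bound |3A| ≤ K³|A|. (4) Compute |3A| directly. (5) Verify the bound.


|A| = 6.
Step 1: Compute A + A by enumerating all 36 pairs.
A + A = {-4, -3, -2, -1, 0, 1, 2, 3, 4, 5, 6, 7, 8, 9, 10}, so |A + A| = 15.
Step 2: Doubling constant K = |A + A|/|A| = 15/6 = 15/6 ≈ 2.5000.
Step 3: Plünnecke-Ruzsa gives |3A| ≤ K³·|A| = (2.5000)³ · 6 ≈ 93.7500.
Step 4: Compute 3A = A + A + A directly by enumerating all triples (a,b,c) ∈ A³; |3A| = 22.
Step 5: Check 22 ≤ 93.7500? Yes ✓.

K = 15/6, Plünnecke-Ruzsa bound K³|A| ≈ 93.7500, |3A| = 22, inequality holds.


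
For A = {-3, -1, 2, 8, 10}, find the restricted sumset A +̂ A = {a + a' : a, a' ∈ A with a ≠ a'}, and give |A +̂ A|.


Restricted sumset: A +̂ A = {a + a' : a ∈ A, a' ∈ A, a ≠ a'}.
Equivalently, take A + A and drop any sum 2a that is achievable ONLY as a + a for a ∈ A (i.e. sums representable only with equal summands).
Enumerate pairs (a, a') with a < a' (symmetric, so each unordered pair gives one sum; this covers all a ≠ a'):
  -3 + -1 = -4
  -3 + 2 = -1
  -3 + 8 = 5
  -3 + 10 = 7
  -1 + 2 = 1
  -1 + 8 = 7
  -1 + 10 = 9
  2 + 8 = 10
  2 + 10 = 12
  8 + 10 = 18
Collected distinct sums: {-4, -1, 1, 5, 7, 9, 10, 12, 18}
|A +̂ A| = 9
(Reference bound: |A +̂ A| ≥ 2|A| - 3 for |A| ≥ 2, with |A| = 5 giving ≥ 7.)

|A +̂ A| = 9


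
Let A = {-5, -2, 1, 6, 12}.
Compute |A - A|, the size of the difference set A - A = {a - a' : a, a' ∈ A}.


A - A = {a - a' : a, a' ∈ A}; |A| = 5.
Bounds: 2|A|-1 ≤ |A - A| ≤ |A|² - |A| + 1, i.e. 9 ≤ |A - A| ≤ 21.
Note: 0 ∈ A - A always (from a - a). The set is symmetric: if d ∈ A - A then -d ∈ A - A.
Enumerate nonzero differences d = a - a' with a > a' (then include -d):
Positive differences: {3, 5, 6, 8, 11, 14, 17}
Full difference set: {0} ∪ (positive diffs) ∪ (negative diffs).
|A - A| = 1 + 2·7 = 15 (matches direct enumeration: 15).

|A - A| = 15


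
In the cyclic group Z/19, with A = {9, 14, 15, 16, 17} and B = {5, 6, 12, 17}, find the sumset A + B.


Work in Z/19Z: reduce every sum a + b modulo 19.
Enumerate all 20 pairs:
a = 9: 9+5=14, 9+6=15, 9+12=2, 9+17=7
a = 14: 14+5=0, 14+6=1, 14+12=7, 14+17=12
a = 15: 15+5=1, 15+6=2, 15+12=8, 15+17=13
a = 16: 16+5=2, 16+6=3, 16+12=9, 16+17=14
a = 17: 17+5=3, 17+6=4, 17+12=10, 17+17=15
Distinct residues collected: {0, 1, 2, 3, 4, 7, 8, 9, 10, 12, 13, 14, 15}
|A + B| = 13 (out of 19 total residues).

A + B = {0, 1, 2, 3, 4, 7, 8, 9, 10, 12, 13, 14, 15}


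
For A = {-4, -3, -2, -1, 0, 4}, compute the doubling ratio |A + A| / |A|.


|A| = 6.
Compute A + A by enumerating all 36 pairs.
A + A = {-8, -7, -6, -5, -4, -3, -2, -1, 0, 1, 2, 3, 4, 8}, so |A + A| = 14.
K = |A + A| / |A| = 14/6 = 7/3 ≈ 2.3333.
Reference: AP of size 6 gives K = 11/6 ≈ 1.8333; a fully generic set of size 6 gives K ≈ 3.5000.

|A| = 6, |A + A| = 14, K = 14/6 = 7/3.


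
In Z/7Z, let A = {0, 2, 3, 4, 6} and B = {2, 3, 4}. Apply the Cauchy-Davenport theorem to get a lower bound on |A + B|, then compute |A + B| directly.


Cauchy-Davenport: |A + B| ≥ min(p, |A| + |B| - 1) for A, B nonempty in Z/pZ.
|A| = 5, |B| = 3, p = 7.
CD lower bound = min(7, 5 + 3 - 1) = min(7, 7) = 7.
Compute A + B mod 7 directly:
a = 0: 0+2=2, 0+3=3, 0+4=4
a = 2: 2+2=4, 2+3=5, 2+4=6
a = 3: 3+2=5, 3+3=6, 3+4=0
a = 4: 4+2=6, 4+3=0, 4+4=1
a = 6: 6+2=1, 6+3=2, 6+4=3
A + B = {0, 1, 2, 3, 4, 5, 6}, so |A + B| = 7.
Verify: 7 ≥ 7? Yes ✓.

CD lower bound = 7, actual |A + B| = 7.


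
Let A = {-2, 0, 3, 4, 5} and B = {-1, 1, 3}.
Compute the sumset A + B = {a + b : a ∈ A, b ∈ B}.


A + B = {a + b : a ∈ A, b ∈ B}.
Enumerate all |A|·|B| = 5·3 = 15 pairs (a, b) and collect distinct sums.
a = -2: -2+-1=-3, -2+1=-1, -2+3=1
a = 0: 0+-1=-1, 0+1=1, 0+3=3
a = 3: 3+-1=2, 3+1=4, 3+3=6
a = 4: 4+-1=3, 4+1=5, 4+3=7
a = 5: 5+-1=4, 5+1=6, 5+3=8
Collecting distinct sums: A + B = {-3, -1, 1, 2, 3, 4, 5, 6, 7, 8}
|A + B| = 10

A + B = {-3, -1, 1, 2, 3, 4, 5, 6, 7, 8}


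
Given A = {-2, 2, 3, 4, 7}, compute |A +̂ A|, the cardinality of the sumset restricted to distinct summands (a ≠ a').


Restricted sumset: A +̂ A = {a + a' : a ∈ A, a' ∈ A, a ≠ a'}.
Equivalently, take A + A and drop any sum 2a that is achievable ONLY as a + a for a ∈ A (i.e. sums representable only with equal summands).
Enumerate pairs (a, a') with a < a' (symmetric, so each unordered pair gives one sum; this covers all a ≠ a'):
  -2 + 2 = 0
  -2 + 3 = 1
  -2 + 4 = 2
  -2 + 7 = 5
  2 + 3 = 5
  2 + 4 = 6
  2 + 7 = 9
  3 + 4 = 7
  3 + 7 = 10
  4 + 7 = 11
Collected distinct sums: {0, 1, 2, 5, 6, 7, 9, 10, 11}
|A +̂ A| = 9
(Reference bound: |A +̂ A| ≥ 2|A| - 3 for |A| ≥ 2, with |A| = 5 giving ≥ 7.)

|A +̂ A| = 9


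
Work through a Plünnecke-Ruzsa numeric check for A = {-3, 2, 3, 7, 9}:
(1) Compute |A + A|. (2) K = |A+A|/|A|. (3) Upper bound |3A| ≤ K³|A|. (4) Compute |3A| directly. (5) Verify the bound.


|A| = 5.
Step 1: Compute A + A by enumerating all 25 pairs.
A + A = {-6, -1, 0, 4, 5, 6, 9, 10, 11, 12, 14, 16, 18}, so |A + A| = 13.
Step 2: Doubling constant K = |A + A|/|A| = 13/5 = 13/5 ≈ 2.6000.
Step 3: Plünnecke-Ruzsa gives |3A| ≤ K³·|A| = (2.6000)³ · 5 ≈ 87.8800.
Step 4: Compute 3A = A + A + A directly by enumerating all triples (a,b,c) ∈ A³; |3A| = 24.
Step 5: Check 24 ≤ 87.8800? Yes ✓.

K = 13/5, Plünnecke-Ruzsa bound K³|A| ≈ 87.8800, |3A| = 24, inequality holds.


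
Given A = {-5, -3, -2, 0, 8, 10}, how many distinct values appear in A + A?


A + A = {a + a' : a, a' ∈ A}; |A| = 6.
General bounds: 2|A| - 1 ≤ |A + A| ≤ |A|(|A|+1)/2, i.e. 11 ≤ |A + A| ≤ 21.
Lower bound 2|A|-1 is attained iff A is an arithmetic progression.
Enumerate sums a + a' for a ≤ a' (symmetric, so this suffices):
a = -5: -5+-5=-10, -5+-3=-8, -5+-2=-7, -5+0=-5, -5+8=3, -5+10=5
a = -3: -3+-3=-6, -3+-2=-5, -3+0=-3, -3+8=5, -3+10=7
a = -2: -2+-2=-4, -2+0=-2, -2+8=6, -2+10=8
a = 0: 0+0=0, 0+8=8, 0+10=10
a = 8: 8+8=16, 8+10=18
a = 10: 10+10=20
Distinct sums: {-10, -8, -7, -6, -5, -4, -3, -2, 0, 3, 5, 6, 7, 8, 10, 16, 18, 20}
|A + A| = 18

|A + A| = 18


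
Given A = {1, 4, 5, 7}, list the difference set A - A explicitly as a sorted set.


A - A = {a - a' : a, a' ∈ A}.
Compute a - a' for each ordered pair (a, a'):
a = 1: 1-1=0, 1-4=-3, 1-5=-4, 1-7=-6
a = 4: 4-1=3, 4-4=0, 4-5=-1, 4-7=-3
a = 5: 5-1=4, 5-4=1, 5-5=0, 5-7=-2
a = 7: 7-1=6, 7-4=3, 7-5=2, 7-7=0
Collecting distinct values (and noting 0 appears from a-a):
A - A = {-6, -4, -3, -2, -1, 0, 1, 2, 3, 4, 6}
|A - A| = 11

A - A = {-6, -4, -3, -2, -1, 0, 1, 2, 3, 4, 6}


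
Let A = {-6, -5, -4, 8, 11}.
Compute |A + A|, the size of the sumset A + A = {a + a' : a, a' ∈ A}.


A + A = {a + a' : a, a' ∈ A}; |A| = 5.
General bounds: 2|A| - 1 ≤ |A + A| ≤ |A|(|A|+1)/2, i.e. 9 ≤ |A + A| ≤ 15.
Lower bound 2|A|-1 is attained iff A is an arithmetic progression.
Enumerate sums a + a' for a ≤ a' (symmetric, so this suffices):
a = -6: -6+-6=-12, -6+-5=-11, -6+-4=-10, -6+8=2, -6+11=5
a = -5: -5+-5=-10, -5+-4=-9, -5+8=3, -5+11=6
a = -4: -4+-4=-8, -4+8=4, -4+11=7
a = 8: 8+8=16, 8+11=19
a = 11: 11+11=22
Distinct sums: {-12, -11, -10, -9, -8, 2, 3, 4, 5, 6, 7, 16, 19, 22}
|A + A| = 14

|A + A| = 14


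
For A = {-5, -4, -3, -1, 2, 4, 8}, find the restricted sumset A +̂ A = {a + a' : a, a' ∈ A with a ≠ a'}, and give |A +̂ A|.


Restricted sumset: A +̂ A = {a + a' : a ∈ A, a' ∈ A, a ≠ a'}.
Equivalently, take A + A and drop any sum 2a that is achievable ONLY as a + a for a ∈ A (i.e. sums representable only with equal summands).
Enumerate pairs (a, a') with a < a' (symmetric, so each unordered pair gives one sum; this covers all a ≠ a'):
  -5 + -4 = -9
  -5 + -3 = -8
  -5 + -1 = -6
  -5 + 2 = -3
  -5 + 4 = -1
  -5 + 8 = 3
  -4 + -3 = -7
  -4 + -1 = -5
  -4 + 2 = -2
  -4 + 4 = 0
  -4 + 8 = 4
  -3 + -1 = -4
  -3 + 2 = -1
  -3 + 4 = 1
  -3 + 8 = 5
  -1 + 2 = 1
  -1 + 4 = 3
  -1 + 8 = 7
  2 + 4 = 6
  2 + 8 = 10
  4 + 8 = 12
Collected distinct sums: {-9, -8, -7, -6, -5, -4, -3, -2, -1, 0, 1, 3, 4, 5, 6, 7, 10, 12}
|A +̂ A| = 18
(Reference bound: |A +̂ A| ≥ 2|A| - 3 for |A| ≥ 2, with |A| = 7 giving ≥ 11.)

|A +̂ A| = 18


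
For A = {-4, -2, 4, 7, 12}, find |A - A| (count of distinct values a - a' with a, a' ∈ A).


A - A = {a - a' : a, a' ∈ A}; |A| = 5.
Bounds: 2|A|-1 ≤ |A - A| ≤ |A|² - |A| + 1, i.e. 9 ≤ |A - A| ≤ 21.
Note: 0 ∈ A - A always (from a - a). The set is symmetric: if d ∈ A - A then -d ∈ A - A.
Enumerate nonzero differences d = a - a' with a > a' (then include -d):
Positive differences: {2, 3, 5, 6, 8, 9, 11, 14, 16}
Full difference set: {0} ∪ (positive diffs) ∪ (negative diffs).
|A - A| = 1 + 2·9 = 19 (matches direct enumeration: 19).

|A - A| = 19


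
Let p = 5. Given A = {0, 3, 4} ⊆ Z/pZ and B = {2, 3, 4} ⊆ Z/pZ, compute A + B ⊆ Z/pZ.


Work in Z/5Z: reduce every sum a + b modulo 5.
Enumerate all 9 pairs:
a = 0: 0+2=2, 0+3=3, 0+4=4
a = 3: 3+2=0, 3+3=1, 3+4=2
a = 4: 4+2=1, 4+3=2, 4+4=3
Distinct residues collected: {0, 1, 2, 3, 4}
|A + B| = 5 (out of 5 total residues).

A + B = {0, 1, 2, 3, 4}


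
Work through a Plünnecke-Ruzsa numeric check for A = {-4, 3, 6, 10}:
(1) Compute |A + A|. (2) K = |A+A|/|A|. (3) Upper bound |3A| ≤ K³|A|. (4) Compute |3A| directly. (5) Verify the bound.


|A| = 4.
Step 1: Compute A + A by enumerating all 16 pairs.
A + A = {-8, -1, 2, 6, 9, 12, 13, 16, 20}, so |A + A| = 9.
Step 2: Doubling constant K = |A + A|/|A| = 9/4 = 9/4 ≈ 2.2500.
Step 3: Plünnecke-Ruzsa gives |3A| ≤ K³·|A| = (2.2500)³ · 4 ≈ 45.5625.
Step 4: Compute 3A = A + A + A directly by enumerating all triples (a,b,c) ∈ A³; |3A| = 16.
Step 5: Check 16 ≤ 45.5625? Yes ✓.

K = 9/4, Plünnecke-Ruzsa bound K³|A| ≈ 45.5625, |3A| = 16, inequality holds.


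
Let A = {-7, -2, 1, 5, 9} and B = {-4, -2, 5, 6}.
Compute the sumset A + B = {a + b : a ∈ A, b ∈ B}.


A + B = {a + b : a ∈ A, b ∈ B}.
Enumerate all |A|·|B| = 5·4 = 20 pairs (a, b) and collect distinct sums.
a = -7: -7+-4=-11, -7+-2=-9, -7+5=-2, -7+6=-1
a = -2: -2+-4=-6, -2+-2=-4, -2+5=3, -2+6=4
a = 1: 1+-4=-3, 1+-2=-1, 1+5=6, 1+6=7
a = 5: 5+-4=1, 5+-2=3, 5+5=10, 5+6=11
a = 9: 9+-4=5, 9+-2=7, 9+5=14, 9+6=15
Collecting distinct sums: A + B = {-11, -9, -6, -4, -3, -2, -1, 1, 3, 4, 5, 6, 7, 10, 11, 14, 15}
|A + B| = 17

A + B = {-11, -9, -6, -4, -3, -2, -1, 1, 3, 4, 5, 6, 7, 10, 11, 14, 15}


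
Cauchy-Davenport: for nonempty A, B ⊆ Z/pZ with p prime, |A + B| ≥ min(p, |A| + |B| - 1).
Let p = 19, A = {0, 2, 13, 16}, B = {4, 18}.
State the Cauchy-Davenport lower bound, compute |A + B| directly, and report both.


Cauchy-Davenport: |A + B| ≥ min(p, |A| + |B| - 1) for A, B nonempty in Z/pZ.
|A| = 4, |B| = 2, p = 19.
CD lower bound = min(19, 4 + 2 - 1) = min(19, 5) = 5.
Compute A + B mod 19 directly:
a = 0: 0+4=4, 0+18=18
a = 2: 2+4=6, 2+18=1
a = 13: 13+4=17, 13+18=12
a = 16: 16+4=1, 16+18=15
A + B = {1, 4, 6, 12, 15, 17, 18}, so |A + B| = 7.
Verify: 7 ≥ 5? Yes ✓.

CD lower bound = 5, actual |A + B| = 7.


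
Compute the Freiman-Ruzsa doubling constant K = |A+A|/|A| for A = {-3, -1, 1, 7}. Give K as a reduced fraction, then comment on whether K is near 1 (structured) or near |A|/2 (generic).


|A| = 4.
Compute A + A by enumerating all 16 pairs.
A + A = {-6, -4, -2, 0, 2, 4, 6, 8, 14}, so |A + A| = 9.
K = |A + A| / |A| = 9/4 (already in lowest terms) ≈ 2.2500.
Reference: AP of size 4 gives K = 7/4 ≈ 1.7500; a fully generic set of size 4 gives K ≈ 2.5000.

|A| = 4, |A + A| = 9, K = 9/4.


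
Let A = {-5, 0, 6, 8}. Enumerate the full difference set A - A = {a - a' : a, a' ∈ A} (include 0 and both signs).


A - A = {a - a' : a, a' ∈ A}.
Compute a - a' for each ordered pair (a, a'):
a = -5: -5--5=0, -5-0=-5, -5-6=-11, -5-8=-13
a = 0: 0--5=5, 0-0=0, 0-6=-6, 0-8=-8
a = 6: 6--5=11, 6-0=6, 6-6=0, 6-8=-2
a = 8: 8--5=13, 8-0=8, 8-6=2, 8-8=0
Collecting distinct values (and noting 0 appears from a-a):
A - A = {-13, -11, -8, -6, -5, -2, 0, 2, 5, 6, 8, 11, 13}
|A - A| = 13

A - A = {-13, -11, -8, -6, -5, -2, 0, 2, 5, 6, 8, 11, 13}


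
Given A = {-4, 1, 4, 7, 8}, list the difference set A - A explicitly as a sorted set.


A - A = {a - a' : a, a' ∈ A}.
Compute a - a' for each ordered pair (a, a'):
a = -4: -4--4=0, -4-1=-5, -4-4=-8, -4-7=-11, -4-8=-12
a = 1: 1--4=5, 1-1=0, 1-4=-3, 1-7=-6, 1-8=-7
a = 4: 4--4=8, 4-1=3, 4-4=0, 4-7=-3, 4-8=-4
a = 7: 7--4=11, 7-1=6, 7-4=3, 7-7=0, 7-8=-1
a = 8: 8--4=12, 8-1=7, 8-4=4, 8-7=1, 8-8=0
Collecting distinct values (and noting 0 appears from a-a):
A - A = {-12, -11, -8, -7, -6, -5, -4, -3, -1, 0, 1, 3, 4, 5, 6, 7, 8, 11, 12}
|A - A| = 19

A - A = {-12, -11, -8, -7, -6, -5, -4, -3, -1, 0, 1, 3, 4, 5, 6, 7, 8, 11, 12}


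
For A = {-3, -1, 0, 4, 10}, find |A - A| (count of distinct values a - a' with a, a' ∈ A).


A - A = {a - a' : a, a' ∈ A}; |A| = 5.
Bounds: 2|A|-1 ≤ |A - A| ≤ |A|² - |A| + 1, i.e. 9 ≤ |A - A| ≤ 21.
Note: 0 ∈ A - A always (from a - a). The set is symmetric: if d ∈ A - A then -d ∈ A - A.
Enumerate nonzero differences d = a - a' with a > a' (then include -d):
Positive differences: {1, 2, 3, 4, 5, 6, 7, 10, 11, 13}
Full difference set: {0} ∪ (positive diffs) ∪ (negative diffs).
|A - A| = 1 + 2·10 = 21 (matches direct enumeration: 21).

|A - A| = 21


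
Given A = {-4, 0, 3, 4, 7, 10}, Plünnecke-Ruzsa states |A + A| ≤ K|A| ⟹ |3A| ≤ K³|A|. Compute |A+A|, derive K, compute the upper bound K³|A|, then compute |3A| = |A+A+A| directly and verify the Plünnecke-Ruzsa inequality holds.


|A| = 6.
Step 1: Compute A + A by enumerating all 36 pairs.
A + A = {-8, -4, -1, 0, 3, 4, 6, 7, 8, 10, 11, 13, 14, 17, 20}, so |A + A| = 15.
Step 2: Doubling constant K = |A + A|/|A| = 15/6 = 15/6 ≈ 2.5000.
Step 3: Plünnecke-Ruzsa gives |3A| ≤ K³·|A| = (2.5000)³ · 6 ≈ 93.7500.
Step 4: Compute 3A = A + A + A directly by enumerating all triples (a,b,c) ∈ A³; |3A| = 28.
Step 5: Check 28 ≤ 93.7500? Yes ✓.

K = 15/6, Plünnecke-Ruzsa bound K³|A| ≈ 93.7500, |3A| = 28, inequality holds.


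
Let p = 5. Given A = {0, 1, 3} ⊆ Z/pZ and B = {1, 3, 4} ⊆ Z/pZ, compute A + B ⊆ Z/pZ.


Work in Z/5Z: reduce every sum a + b modulo 5.
Enumerate all 9 pairs:
a = 0: 0+1=1, 0+3=3, 0+4=4
a = 1: 1+1=2, 1+3=4, 1+4=0
a = 3: 3+1=4, 3+3=1, 3+4=2
Distinct residues collected: {0, 1, 2, 3, 4}
|A + B| = 5 (out of 5 total residues).

A + B = {0, 1, 2, 3, 4}


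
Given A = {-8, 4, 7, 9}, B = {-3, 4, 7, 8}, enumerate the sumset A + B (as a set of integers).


A + B = {a + b : a ∈ A, b ∈ B}.
Enumerate all |A|·|B| = 4·4 = 16 pairs (a, b) and collect distinct sums.
a = -8: -8+-3=-11, -8+4=-4, -8+7=-1, -8+8=0
a = 4: 4+-3=1, 4+4=8, 4+7=11, 4+8=12
a = 7: 7+-3=4, 7+4=11, 7+7=14, 7+8=15
a = 9: 9+-3=6, 9+4=13, 9+7=16, 9+8=17
Collecting distinct sums: A + B = {-11, -4, -1, 0, 1, 4, 6, 8, 11, 12, 13, 14, 15, 16, 17}
|A + B| = 15

A + B = {-11, -4, -1, 0, 1, 4, 6, 8, 11, 12, 13, 14, 15, 16, 17}


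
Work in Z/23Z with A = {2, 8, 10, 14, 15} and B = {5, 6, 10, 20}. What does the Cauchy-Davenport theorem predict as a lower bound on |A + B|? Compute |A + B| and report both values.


Cauchy-Davenport: |A + B| ≥ min(p, |A| + |B| - 1) for A, B nonempty in Z/pZ.
|A| = 5, |B| = 4, p = 23.
CD lower bound = min(23, 5 + 4 - 1) = min(23, 8) = 8.
Compute A + B mod 23 directly:
a = 2: 2+5=7, 2+6=8, 2+10=12, 2+20=22
a = 8: 8+5=13, 8+6=14, 8+10=18, 8+20=5
a = 10: 10+5=15, 10+6=16, 10+10=20, 10+20=7
a = 14: 14+5=19, 14+6=20, 14+10=1, 14+20=11
a = 15: 15+5=20, 15+6=21, 15+10=2, 15+20=12
A + B = {1, 2, 5, 7, 8, 11, 12, 13, 14, 15, 16, 18, 19, 20, 21, 22}, so |A + B| = 16.
Verify: 16 ≥ 8? Yes ✓.

CD lower bound = 8, actual |A + B| = 16.


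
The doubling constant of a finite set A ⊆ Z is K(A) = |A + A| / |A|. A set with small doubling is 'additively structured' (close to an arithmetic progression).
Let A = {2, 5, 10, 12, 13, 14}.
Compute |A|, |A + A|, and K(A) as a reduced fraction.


|A| = 6.
Compute A + A by enumerating all 36 pairs.
A + A = {4, 7, 10, 12, 14, 15, 16, 17, 18, 19, 20, 22, 23, 24, 25, 26, 27, 28}, so |A + A| = 18.
K = |A + A| / |A| = 18/6 = 3/1 ≈ 3.0000.
Reference: AP of size 6 gives K = 11/6 ≈ 1.8333; a fully generic set of size 6 gives K ≈ 3.5000.

|A| = 6, |A + A| = 18, K = 18/6 = 3/1.


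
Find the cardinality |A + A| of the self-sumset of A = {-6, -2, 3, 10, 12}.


A + A = {a + a' : a, a' ∈ A}; |A| = 5.
General bounds: 2|A| - 1 ≤ |A + A| ≤ |A|(|A|+1)/2, i.e. 9 ≤ |A + A| ≤ 15.
Lower bound 2|A|-1 is attained iff A is an arithmetic progression.
Enumerate sums a + a' for a ≤ a' (symmetric, so this suffices):
a = -6: -6+-6=-12, -6+-2=-8, -6+3=-3, -6+10=4, -6+12=6
a = -2: -2+-2=-4, -2+3=1, -2+10=8, -2+12=10
a = 3: 3+3=6, 3+10=13, 3+12=15
a = 10: 10+10=20, 10+12=22
a = 12: 12+12=24
Distinct sums: {-12, -8, -4, -3, 1, 4, 6, 8, 10, 13, 15, 20, 22, 24}
|A + A| = 14

|A + A| = 14


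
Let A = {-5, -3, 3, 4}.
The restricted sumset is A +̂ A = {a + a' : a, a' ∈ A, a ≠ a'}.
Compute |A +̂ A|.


Restricted sumset: A +̂ A = {a + a' : a ∈ A, a' ∈ A, a ≠ a'}.
Equivalently, take A + A and drop any sum 2a that is achievable ONLY as a + a for a ∈ A (i.e. sums representable only with equal summands).
Enumerate pairs (a, a') with a < a' (symmetric, so each unordered pair gives one sum; this covers all a ≠ a'):
  -5 + -3 = -8
  -5 + 3 = -2
  -5 + 4 = -1
  -3 + 3 = 0
  -3 + 4 = 1
  3 + 4 = 7
Collected distinct sums: {-8, -2, -1, 0, 1, 7}
|A +̂ A| = 6
(Reference bound: |A +̂ A| ≥ 2|A| - 3 for |A| ≥ 2, with |A| = 4 giving ≥ 5.)

|A +̂ A| = 6


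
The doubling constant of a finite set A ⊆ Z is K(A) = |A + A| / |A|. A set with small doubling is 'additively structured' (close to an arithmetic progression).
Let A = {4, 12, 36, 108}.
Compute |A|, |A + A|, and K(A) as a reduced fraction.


|A| = 4.
Compute A + A by enumerating all 16 pairs.
A + A = {8, 16, 24, 40, 48, 72, 112, 120, 144, 216}, so |A + A| = 10.
K = |A + A| / |A| = 10/4 = 5/2 ≈ 2.5000.
Reference: AP of size 4 gives K = 7/4 ≈ 1.7500; a fully generic set of size 4 gives K ≈ 2.5000.

|A| = 4, |A + A| = 10, K = 10/4 = 5/2.


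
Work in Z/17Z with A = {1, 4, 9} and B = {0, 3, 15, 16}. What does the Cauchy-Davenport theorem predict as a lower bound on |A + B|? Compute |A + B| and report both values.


Cauchy-Davenport: |A + B| ≥ min(p, |A| + |B| - 1) for A, B nonempty in Z/pZ.
|A| = 3, |B| = 4, p = 17.
CD lower bound = min(17, 3 + 4 - 1) = min(17, 6) = 6.
Compute A + B mod 17 directly:
a = 1: 1+0=1, 1+3=4, 1+15=16, 1+16=0
a = 4: 4+0=4, 4+3=7, 4+15=2, 4+16=3
a = 9: 9+0=9, 9+3=12, 9+15=7, 9+16=8
A + B = {0, 1, 2, 3, 4, 7, 8, 9, 12, 16}, so |A + B| = 10.
Verify: 10 ≥ 6? Yes ✓.

CD lower bound = 6, actual |A + B| = 10.


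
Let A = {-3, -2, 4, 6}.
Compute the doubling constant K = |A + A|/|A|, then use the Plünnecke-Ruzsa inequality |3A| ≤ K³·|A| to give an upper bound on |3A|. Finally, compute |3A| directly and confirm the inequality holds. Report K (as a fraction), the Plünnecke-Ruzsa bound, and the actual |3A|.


|A| = 4.
Step 1: Compute A + A by enumerating all 16 pairs.
A + A = {-6, -5, -4, 1, 2, 3, 4, 8, 10, 12}, so |A + A| = 10.
Step 2: Doubling constant K = |A + A|/|A| = 10/4 = 10/4 ≈ 2.5000.
Step 3: Plünnecke-Ruzsa gives |3A| ≤ K³·|A| = (2.5000)³ · 4 ≈ 62.5000.
Step 4: Compute 3A = A + A + A directly by enumerating all triples (a,b,c) ∈ A³; |3A| = 19.
Step 5: Check 19 ≤ 62.5000? Yes ✓.

K = 10/4, Plünnecke-Ruzsa bound K³|A| ≈ 62.5000, |3A| = 19, inequality holds.


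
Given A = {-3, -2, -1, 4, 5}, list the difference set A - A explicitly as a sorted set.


A - A = {a - a' : a, a' ∈ A}.
Compute a - a' for each ordered pair (a, a'):
a = -3: -3--3=0, -3--2=-1, -3--1=-2, -3-4=-7, -3-5=-8
a = -2: -2--3=1, -2--2=0, -2--1=-1, -2-4=-6, -2-5=-7
a = -1: -1--3=2, -1--2=1, -1--1=0, -1-4=-5, -1-5=-6
a = 4: 4--3=7, 4--2=6, 4--1=5, 4-4=0, 4-5=-1
a = 5: 5--3=8, 5--2=7, 5--1=6, 5-4=1, 5-5=0
Collecting distinct values (and noting 0 appears from a-a):
A - A = {-8, -7, -6, -5, -2, -1, 0, 1, 2, 5, 6, 7, 8}
|A - A| = 13

A - A = {-8, -7, -6, -5, -2, -1, 0, 1, 2, 5, 6, 7, 8}


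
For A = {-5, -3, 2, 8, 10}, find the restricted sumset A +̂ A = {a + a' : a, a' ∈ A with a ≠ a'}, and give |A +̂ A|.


Restricted sumset: A +̂ A = {a + a' : a ∈ A, a' ∈ A, a ≠ a'}.
Equivalently, take A + A and drop any sum 2a that is achievable ONLY as a + a for a ∈ A (i.e. sums representable only with equal summands).
Enumerate pairs (a, a') with a < a' (symmetric, so each unordered pair gives one sum; this covers all a ≠ a'):
  -5 + -3 = -8
  -5 + 2 = -3
  -5 + 8 = 3
  -5 + 10 = 5
  -3 + 2 = -1
  -3 + 8 = 5
  -3 + 10 = 7
  2 + 8 = 10
  2 + 10 = 12
  8 + 10 = 18
Collected distinct sums: {-8, -3, -1, 3, 5, 7, 10, 12, 18}
|A +̂ A| = 9
(Reference bound: |A +̂ A| ≥ 2|A| - 3 for |A| ≥ 2, with |A| = 5 giving ≥ 7.)

|A +̂ A| = 9


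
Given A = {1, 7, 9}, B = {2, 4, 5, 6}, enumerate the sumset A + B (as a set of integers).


A + B = {a + b : a ∈ A, b ∈ B}.
Enumerate all |A|·|B| = 3·4 = 12 pairs (a, b) and collect distinct sums.
a = 1: 1+2=3, 1+4=5, 1+5=6, 1+6=7
a = 7: 7+2=9, 7+4=11, 7+5=12, 7+6=13
a = 9: 9+2=11, 9+4=13, 9+5=14, 9+6=15
Collecting distinct sums: A + B = {3, 5, 6, 7, 9, 11, 12, 13, 14, 15}
|A + B| = 10

A + B = {3, 5, 6, 7, 9, 11, 12, 13, 14, 15}


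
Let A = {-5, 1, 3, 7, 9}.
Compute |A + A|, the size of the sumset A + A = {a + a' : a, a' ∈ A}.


A + A = {a + a' : a, a' ∈ A}; |A| = 5.
General bounds: 2|A| - 1 ≤ |A + A| ≤ |A|(|A|+1)/2, i.e. 9 ≤ |A + A| ≤ 15.
Lower bound 2|A|-1 is attained iff A is an arithmetic progression.
Enumerate sums a + a' for a ≤ a' (symmetric, so this suffices):
a = -5: -5+-5=-10, -5+1=-4, -5+3=-2, -5+7=2, -5+9=4
a = 1: 1+1=2, 1+3=4, 1+7=8, 1+9=10
a = 3: 3+3=6, 3+7=10, 3+9=12
a = 7: 7+7=14, 7+9=16
a = 9: 9+9=18
Distinct sums: {-10, -4, -2, 2, 4, 6, 8, 10, 12, 14, 16, 18}
|A + A| = 12

|A + A| = 12


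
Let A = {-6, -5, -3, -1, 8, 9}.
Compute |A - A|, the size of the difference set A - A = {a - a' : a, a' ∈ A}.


A - A = {a - a' : a, a' ∈ A}; |A| = 6.
Bounds: 2|A|-1 ≤ |A - A| ≤ |A|² - |A| + 1, i.e. 11 ≤ |A - A| ≤ 31.
Note: 0 ∈ A - A always (from a - a). The set is symmetric: if d ∈ A - A then -d ∈ A - A.
Enumerate nonzero differences d = a - a' with a > a' (then include -d):
Positive differences: {1, 2, 3, 4, 5, 9, 10, 11, 12, 13, 14, 15}
Full difference set: {0} ∪ (positive diffs) ∪ (negative diffs).
|A - A| = 1 + 2·12 = 25 (matches direct enumeration: 25).

|A - A| = 25


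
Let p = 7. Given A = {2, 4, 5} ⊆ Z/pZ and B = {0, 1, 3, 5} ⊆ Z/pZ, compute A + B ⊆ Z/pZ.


Work in Z/7Z: reduce every sum a + b modulo 7.
Enumerate all 12 pairs:
a = 2: 2+0=2, 2+1=3, 2+3=5, 2+5=0
a = 4: 4+0=4, 4+1=5, 4+3=0, 4+5=2
a = 5: 5+0=5, 5+1=6, 5+3=1, 5+5=3
Distinct residues collected: {0, 1, 2, 3, 4, 5, 6}
|A + B| = 7 (out of 7 total residues).

A + B = {0, 1, 2, 3, 4, 5, 6}
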